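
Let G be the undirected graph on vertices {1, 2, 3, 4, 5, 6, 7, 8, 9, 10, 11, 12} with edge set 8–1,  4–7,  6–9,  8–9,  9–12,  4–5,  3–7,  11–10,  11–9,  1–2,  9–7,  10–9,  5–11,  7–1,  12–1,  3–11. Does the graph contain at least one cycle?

Yes

The graph has 12 vertices, 16 edges, and 1 connected component.
One cycle is 1-7-9-12-1.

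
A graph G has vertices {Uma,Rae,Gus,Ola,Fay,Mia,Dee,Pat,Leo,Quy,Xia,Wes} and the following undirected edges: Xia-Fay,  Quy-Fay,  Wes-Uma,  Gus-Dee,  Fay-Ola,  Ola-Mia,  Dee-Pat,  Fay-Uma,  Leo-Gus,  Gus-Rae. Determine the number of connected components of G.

Component: {Rae, Gus, Dee, Pat, Leo}
Component: {Uma, Ola, Fay, Mia, Quy, Xia, Wes}

2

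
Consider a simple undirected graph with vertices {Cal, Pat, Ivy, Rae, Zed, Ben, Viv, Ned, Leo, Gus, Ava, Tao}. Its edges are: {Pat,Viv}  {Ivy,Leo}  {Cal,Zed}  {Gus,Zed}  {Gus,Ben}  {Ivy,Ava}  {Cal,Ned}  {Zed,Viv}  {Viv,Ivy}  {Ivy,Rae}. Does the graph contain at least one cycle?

No

|V| = 12, |E| = 10, number of components = 2.
A forest on 12 vertices with 2 components has exactly 10 edges, which matches — so no cycle.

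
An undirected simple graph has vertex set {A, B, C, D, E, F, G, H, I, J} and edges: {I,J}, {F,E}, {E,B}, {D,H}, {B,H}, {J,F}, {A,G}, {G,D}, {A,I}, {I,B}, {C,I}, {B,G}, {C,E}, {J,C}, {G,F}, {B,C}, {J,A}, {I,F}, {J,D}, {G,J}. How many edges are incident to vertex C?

4

Neighbors of C: B, E, I, J.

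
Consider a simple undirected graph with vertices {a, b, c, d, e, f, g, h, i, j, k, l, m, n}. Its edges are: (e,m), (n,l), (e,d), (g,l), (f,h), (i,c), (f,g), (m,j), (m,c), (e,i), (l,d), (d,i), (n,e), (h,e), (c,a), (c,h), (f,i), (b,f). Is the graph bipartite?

No

d-i-e-d is an odd cycle (length 3), and a bipartite graph can contain only even cycles.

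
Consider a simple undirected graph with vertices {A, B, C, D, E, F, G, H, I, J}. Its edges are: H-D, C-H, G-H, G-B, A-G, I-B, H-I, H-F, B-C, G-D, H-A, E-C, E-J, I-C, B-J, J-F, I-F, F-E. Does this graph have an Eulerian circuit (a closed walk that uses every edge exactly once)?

Degrees: A:2, B:4, C:4, D:2, E:3, F:4, G:4, H:6, I:4, J:3
Vertices with odd degree: E, J. An Eulerian circuit requires all degrees even.

No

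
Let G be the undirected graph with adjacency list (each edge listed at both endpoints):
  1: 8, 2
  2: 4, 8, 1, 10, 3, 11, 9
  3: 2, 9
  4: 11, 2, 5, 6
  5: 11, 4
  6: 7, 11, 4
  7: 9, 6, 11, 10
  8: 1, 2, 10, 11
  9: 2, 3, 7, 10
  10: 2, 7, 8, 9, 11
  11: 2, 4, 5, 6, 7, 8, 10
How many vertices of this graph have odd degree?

4

Degrees: 1:2, 2:7, 3:2, 4:4, 5:2, 6:3, 7:4, 8:4, 9:4, 10:5, 11:7
Odd-degree vertices: 2, 6, 10, 11.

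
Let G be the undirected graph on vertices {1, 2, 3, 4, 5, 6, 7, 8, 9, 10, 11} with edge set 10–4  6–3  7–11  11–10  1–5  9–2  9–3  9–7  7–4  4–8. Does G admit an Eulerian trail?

Degrees: 1:1, 2:1, 3:2, 4:3, 5:1, 6:1, 7:3, 8:1, 9:3, 10:2, 11:2
Odd-degree vertices: 1, 2, 4, 5, 6, 7, 8, 9 (8 total).
An Eulerian trail requires 0 or 2 odd-degree vertices; here there are 8.

No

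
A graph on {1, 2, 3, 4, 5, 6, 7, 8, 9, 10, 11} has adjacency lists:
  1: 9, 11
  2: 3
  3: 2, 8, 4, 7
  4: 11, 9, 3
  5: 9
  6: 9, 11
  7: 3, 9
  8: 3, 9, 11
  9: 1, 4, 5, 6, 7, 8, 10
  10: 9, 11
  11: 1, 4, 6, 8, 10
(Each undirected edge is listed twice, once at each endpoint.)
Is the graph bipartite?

Color {3, 9, 11} black and {1, 2, 4, 5, 6, 7, 8, 10} white. No edge joins two same-colored vertices, so the graph is bipartite.

Yes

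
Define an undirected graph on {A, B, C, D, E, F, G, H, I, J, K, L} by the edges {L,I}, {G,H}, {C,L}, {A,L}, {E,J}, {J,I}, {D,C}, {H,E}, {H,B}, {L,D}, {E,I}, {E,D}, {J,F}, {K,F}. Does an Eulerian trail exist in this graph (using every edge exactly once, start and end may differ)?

No

Degrees: A:1, B:1, C:2, D:3, E:4, F:2, G:1, H:3, I:3, J:3, K:1, L:4
Odd-degree vertices: A, B, D, G, H, I, J, K (8 total).
With 8 odd-degree vertices (more than two), no single trail can use every edge.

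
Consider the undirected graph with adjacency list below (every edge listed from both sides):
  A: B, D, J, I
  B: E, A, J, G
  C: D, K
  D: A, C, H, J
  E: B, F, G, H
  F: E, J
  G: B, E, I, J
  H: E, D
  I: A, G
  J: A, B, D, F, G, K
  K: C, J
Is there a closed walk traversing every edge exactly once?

Yes

Degrees: A:4, B:4, C:2, D:4, E:4, F:2, G:4, H:2, I:2, J:6, K:2
Every vertex has even degree and the edges form a single connected piece, so an Eulerian circuit exists.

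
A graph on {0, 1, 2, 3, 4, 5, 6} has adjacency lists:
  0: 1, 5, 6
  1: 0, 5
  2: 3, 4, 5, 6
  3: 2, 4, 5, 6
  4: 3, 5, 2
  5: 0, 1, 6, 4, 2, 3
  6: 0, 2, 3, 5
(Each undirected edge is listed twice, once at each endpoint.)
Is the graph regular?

No

Degrees: 0:3, 1:2, 2:4, 3:4, 4:3, 5:6, 6:4
Degrees are not all equal (e.g. deg(1)=2 but deg(5)=6); not regular.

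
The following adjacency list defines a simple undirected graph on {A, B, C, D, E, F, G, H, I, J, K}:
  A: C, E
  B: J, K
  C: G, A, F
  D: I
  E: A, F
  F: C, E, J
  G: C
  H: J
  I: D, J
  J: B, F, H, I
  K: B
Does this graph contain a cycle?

|V| = 11, |E| = 11, number of components = 1.
Since 11 > 11 - 1, a cycle must exist; for instance A-E-F-C-A.

Yes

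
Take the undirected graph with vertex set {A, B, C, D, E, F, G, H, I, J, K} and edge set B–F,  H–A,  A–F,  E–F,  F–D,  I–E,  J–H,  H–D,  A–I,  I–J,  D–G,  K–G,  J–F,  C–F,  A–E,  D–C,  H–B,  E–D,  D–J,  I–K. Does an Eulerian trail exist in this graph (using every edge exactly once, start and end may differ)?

Degrees: A:4, B:2, C:2, D:6, E:4, F:6, G:2, H:4, I:4, J:4, K:2
Odd-degree vertices: none (0 total).
With 0 odd-degree vertices and all edges in one connected piece, an Eulerian trail exists.

Yes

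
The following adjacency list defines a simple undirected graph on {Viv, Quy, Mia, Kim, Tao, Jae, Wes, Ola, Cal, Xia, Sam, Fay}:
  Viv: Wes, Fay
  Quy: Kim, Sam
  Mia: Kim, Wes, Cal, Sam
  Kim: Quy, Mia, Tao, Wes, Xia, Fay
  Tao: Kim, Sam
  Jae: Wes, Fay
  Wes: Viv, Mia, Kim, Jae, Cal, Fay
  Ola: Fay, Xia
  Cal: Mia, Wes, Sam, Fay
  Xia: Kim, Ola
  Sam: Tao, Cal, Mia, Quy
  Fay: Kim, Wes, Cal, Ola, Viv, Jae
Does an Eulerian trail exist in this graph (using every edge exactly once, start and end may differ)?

Degrees: Viv:2, Quy:2, Mia:4, Kim:6, Tao:2, Jae:2, Wes:6, Ola:2, Cal:4, Xia:2, Sam:4, Fay:6
Odd-degree vertices: none (0 total).
The non-isolated vertices are connected and exactly 0 have odd degree, so an Eulerian trail exists.

Yes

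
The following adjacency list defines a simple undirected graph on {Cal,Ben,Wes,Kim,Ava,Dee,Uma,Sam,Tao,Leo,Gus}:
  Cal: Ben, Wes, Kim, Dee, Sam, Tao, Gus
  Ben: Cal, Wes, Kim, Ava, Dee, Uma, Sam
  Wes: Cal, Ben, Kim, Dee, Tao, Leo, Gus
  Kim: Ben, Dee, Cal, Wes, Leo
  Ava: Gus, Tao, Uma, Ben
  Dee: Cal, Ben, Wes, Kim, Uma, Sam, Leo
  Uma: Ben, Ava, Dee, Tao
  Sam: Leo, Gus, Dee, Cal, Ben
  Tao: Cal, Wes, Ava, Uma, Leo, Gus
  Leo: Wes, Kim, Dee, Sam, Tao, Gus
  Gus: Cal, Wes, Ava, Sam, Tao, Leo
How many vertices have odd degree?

Degrees: Cal:7, Ben:7, Wes:7, Kim:5, Ava:4, Dee:7, Uma:4, Sam:5, Tao:6, Leo:6, Gus:6
Odd-degree vertices: Cal, Ben, Wes, Kim, Dee, Sam.

6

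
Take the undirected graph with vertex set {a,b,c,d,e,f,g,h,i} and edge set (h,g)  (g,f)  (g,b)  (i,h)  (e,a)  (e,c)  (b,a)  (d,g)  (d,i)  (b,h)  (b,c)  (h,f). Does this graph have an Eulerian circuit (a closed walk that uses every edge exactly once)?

Degrees: a:2, b:4, c:2, d:2, e:2, f:2, g:4, h:4, i:2
Every vertex has even degree and the edges form a single connected piece, so an Eulerian circuit exists.

Yes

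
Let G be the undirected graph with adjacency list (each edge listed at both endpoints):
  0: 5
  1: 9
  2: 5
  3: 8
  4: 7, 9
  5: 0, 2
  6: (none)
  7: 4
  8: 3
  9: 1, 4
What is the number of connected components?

4

Component: {6}
Component: {3, 8}
Component: {0, 2, 5}
Component: {1, 4, 7, 9}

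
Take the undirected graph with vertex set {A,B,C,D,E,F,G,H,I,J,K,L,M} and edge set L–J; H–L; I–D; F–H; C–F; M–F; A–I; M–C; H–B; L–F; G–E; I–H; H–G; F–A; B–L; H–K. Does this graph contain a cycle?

Yes

|V| = 13, |E| = 16, number of components = 1.
Since 16 > 13 - 1, a cycle must exist; for instance H-F-L-B-H.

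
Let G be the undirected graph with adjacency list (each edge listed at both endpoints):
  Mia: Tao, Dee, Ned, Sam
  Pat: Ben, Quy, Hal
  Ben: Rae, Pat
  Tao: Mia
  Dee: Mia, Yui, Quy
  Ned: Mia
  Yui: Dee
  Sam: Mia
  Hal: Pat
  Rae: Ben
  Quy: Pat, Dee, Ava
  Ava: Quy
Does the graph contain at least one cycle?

No

|V| = 12, |E| = 11, number of components = 1.
A forest on 12 vertices with 1 component has exactly 11 edges, which matches — so no cycle.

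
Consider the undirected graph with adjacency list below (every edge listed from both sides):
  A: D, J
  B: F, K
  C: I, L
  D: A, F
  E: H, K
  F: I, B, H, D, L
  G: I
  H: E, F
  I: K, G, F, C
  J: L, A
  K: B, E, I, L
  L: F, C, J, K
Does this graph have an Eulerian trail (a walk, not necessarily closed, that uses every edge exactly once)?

Yes

Degrees: A:2, B:2, C:2, D:2, E:2, F:5, G:1, H:2, I:4, J:2, K:4, L:4
Odd-degree vertices: F, G (2 total).
The non-isolated vertices are connected and exactly 2 have odd degree, so an Eulerian trail exists (from F to G).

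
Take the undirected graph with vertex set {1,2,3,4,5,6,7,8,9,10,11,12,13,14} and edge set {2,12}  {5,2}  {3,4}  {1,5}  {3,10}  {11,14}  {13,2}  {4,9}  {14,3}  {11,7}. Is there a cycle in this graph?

No

|V| = 14, |E| = 10, number of components = 4.
Since 10 = 14 - 4, the graph is a forest and contains no cycle.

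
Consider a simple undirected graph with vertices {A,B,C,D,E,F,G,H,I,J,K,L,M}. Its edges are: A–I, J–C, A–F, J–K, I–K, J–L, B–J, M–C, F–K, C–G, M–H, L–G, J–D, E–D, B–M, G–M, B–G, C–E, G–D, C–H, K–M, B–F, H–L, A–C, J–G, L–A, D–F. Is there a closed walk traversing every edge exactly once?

No

Degrees: A:4, B:4, C:6, D:4, E:2, F:4, G:6, H:3, I:2, J:6, K:4, L:4, M:5
H, M have odd degree; an Eulerian circuit needs every degree to be even, so none exists.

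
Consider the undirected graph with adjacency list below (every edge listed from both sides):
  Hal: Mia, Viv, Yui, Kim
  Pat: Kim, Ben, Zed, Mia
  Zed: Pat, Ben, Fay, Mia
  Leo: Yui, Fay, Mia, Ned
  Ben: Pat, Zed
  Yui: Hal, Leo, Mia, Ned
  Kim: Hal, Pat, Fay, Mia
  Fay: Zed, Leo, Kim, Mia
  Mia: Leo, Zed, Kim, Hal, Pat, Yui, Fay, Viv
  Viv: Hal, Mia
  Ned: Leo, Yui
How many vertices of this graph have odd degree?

0

Degrees: Hal:4, Pat:4, Zed:4, Leo:4, Ben:2, Yui:4, Kim:4, Fay:4, Mia:8, Viv:2, Ned:2
Odd-degree vertices: none.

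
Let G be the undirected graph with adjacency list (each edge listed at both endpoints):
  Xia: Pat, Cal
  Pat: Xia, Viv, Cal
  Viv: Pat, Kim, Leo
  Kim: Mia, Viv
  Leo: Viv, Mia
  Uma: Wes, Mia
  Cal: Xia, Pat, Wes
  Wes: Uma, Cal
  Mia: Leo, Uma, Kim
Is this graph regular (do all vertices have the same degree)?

No

Degrees: Xia:2, Pat:3, Viv:3, Kim:2, Leo:2, Uma:2, Cal:3, Wes:2, Mia:3
Vertex Xia has degree 2 while Pat has degree 3, so the graph is not regular.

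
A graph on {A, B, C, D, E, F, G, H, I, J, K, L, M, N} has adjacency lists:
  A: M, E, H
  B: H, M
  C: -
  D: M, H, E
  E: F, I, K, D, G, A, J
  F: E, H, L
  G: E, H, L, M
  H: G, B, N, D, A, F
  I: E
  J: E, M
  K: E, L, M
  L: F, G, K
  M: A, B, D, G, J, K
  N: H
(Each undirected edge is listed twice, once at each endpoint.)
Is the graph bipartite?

Color {C, E, H, L, M} black and {A, B, D, F, G, I, J, K, N} white. No edge joins two same-colored vertices, so the graph is bipartite.

Yes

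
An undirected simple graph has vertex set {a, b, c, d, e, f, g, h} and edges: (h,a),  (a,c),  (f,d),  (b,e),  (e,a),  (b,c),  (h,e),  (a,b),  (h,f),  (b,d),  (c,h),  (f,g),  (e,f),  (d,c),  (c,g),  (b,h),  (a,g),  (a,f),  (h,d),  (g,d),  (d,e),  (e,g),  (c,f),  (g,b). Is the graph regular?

Degrees: a:6, b:6, c:6, d:6, e:6, f:6, g:6, h:6
Every vertex has degree 6, so the graph is 6-regular.

Yes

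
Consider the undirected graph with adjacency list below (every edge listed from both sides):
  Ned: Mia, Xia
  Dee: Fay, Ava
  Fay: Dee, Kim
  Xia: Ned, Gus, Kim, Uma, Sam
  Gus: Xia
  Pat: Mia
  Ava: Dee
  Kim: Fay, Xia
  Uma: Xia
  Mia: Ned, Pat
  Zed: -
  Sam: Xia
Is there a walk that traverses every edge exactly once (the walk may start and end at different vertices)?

No

Degrees: Ned:2, Dee:2, Fay:2, Xia:5, Gus:1, Pat:1, Ava:1, Kim:2, Uma:1, Mia:2, Zed:0, Sam:1
Odd-degree vertices: Xia, Gus, Pat, Ava, Uma, Sam (6 total).
An Eulerian trail requires 0 or 2 odd-degree vertices; here there are 6.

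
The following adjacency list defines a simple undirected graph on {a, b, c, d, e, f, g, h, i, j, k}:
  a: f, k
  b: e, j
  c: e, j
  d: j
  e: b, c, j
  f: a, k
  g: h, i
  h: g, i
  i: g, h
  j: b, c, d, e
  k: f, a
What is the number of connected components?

3

Component: {a, f, k}
Component: {g, h, i}
Component: {b, c, d, e, j}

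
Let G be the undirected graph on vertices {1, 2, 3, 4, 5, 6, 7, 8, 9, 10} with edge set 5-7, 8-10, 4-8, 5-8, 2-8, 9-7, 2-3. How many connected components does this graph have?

3

Component: {1}
Component: {6}
Component: {2, 3, 4, 5, 7, 8, 9, 10}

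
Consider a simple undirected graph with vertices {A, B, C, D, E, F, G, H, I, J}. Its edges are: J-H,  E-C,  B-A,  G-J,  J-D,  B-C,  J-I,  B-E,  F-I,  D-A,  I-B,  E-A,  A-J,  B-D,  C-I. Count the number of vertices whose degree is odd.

8

Degrees: A:4, B:5, C:3, D:3, E:3, F:1, G:1, H:1, I:4, J:5
Odd-degree vertices: B, C, D, E, F, G, H, J.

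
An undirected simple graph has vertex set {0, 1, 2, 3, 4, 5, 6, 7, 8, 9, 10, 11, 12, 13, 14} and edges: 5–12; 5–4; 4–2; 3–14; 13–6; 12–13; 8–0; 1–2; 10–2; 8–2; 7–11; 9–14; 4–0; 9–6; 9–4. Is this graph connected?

Component: {7, 11}
Component: {0, 1, 2, 3, 4, 5, 6, 8, 9, 10, 12, 13, 14}
There are 2 separate components, so the graph is not connected.

No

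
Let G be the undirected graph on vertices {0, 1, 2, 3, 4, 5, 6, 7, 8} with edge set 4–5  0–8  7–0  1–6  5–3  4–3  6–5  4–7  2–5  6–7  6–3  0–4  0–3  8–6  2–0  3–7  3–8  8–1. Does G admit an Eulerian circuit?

No

Degrees: 0:5, 1:2, 2:2, 3:6, 4:4, 5:4, 6:5, 7:4, 8:4
Vertices with odd degree: 0, 6. An Eulerian circuit requires all degrees even.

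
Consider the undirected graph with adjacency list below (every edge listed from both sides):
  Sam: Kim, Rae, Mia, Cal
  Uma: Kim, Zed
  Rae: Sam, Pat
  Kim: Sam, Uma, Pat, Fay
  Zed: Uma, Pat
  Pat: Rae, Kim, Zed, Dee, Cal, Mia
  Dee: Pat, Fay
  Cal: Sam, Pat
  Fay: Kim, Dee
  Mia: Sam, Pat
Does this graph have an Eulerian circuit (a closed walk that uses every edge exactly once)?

Yes

Degrees: Sam:4, Uma:2, Rae:2, Kim:4, Zed:2, Pat:6, Dee:2, Cal:2, Fay:2, Mia:2
Every vertex has even degree and the edges form a single connected piece, so an Eulerian circuit exists.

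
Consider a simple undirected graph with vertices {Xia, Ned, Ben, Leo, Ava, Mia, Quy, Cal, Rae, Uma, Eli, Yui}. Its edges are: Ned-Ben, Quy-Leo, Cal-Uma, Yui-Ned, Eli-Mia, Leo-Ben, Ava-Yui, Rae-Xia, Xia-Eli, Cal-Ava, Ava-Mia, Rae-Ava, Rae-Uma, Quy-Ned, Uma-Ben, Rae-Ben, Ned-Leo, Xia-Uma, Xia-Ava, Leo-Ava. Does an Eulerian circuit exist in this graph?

Degrees: Xia:4, Ned:4, Ben:4, Leo:4, Ava:6, Mia:2, Quy:2, Cal:2, Rae:4, Uma:4, Eli:2, Yui:2
All degrees are even and the non-isolated vertices are connected — an Eulerian circuit exists.

Yes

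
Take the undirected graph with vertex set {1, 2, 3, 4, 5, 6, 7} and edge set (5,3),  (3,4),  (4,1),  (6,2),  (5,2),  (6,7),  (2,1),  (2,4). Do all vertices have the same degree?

Degrees: 1:2, 2:4, 3:2, 4:3, 5:2, 6:2, 7:1
Vertex 7 has degree 1 while 2 has degree 4, so the graph is not regular.

No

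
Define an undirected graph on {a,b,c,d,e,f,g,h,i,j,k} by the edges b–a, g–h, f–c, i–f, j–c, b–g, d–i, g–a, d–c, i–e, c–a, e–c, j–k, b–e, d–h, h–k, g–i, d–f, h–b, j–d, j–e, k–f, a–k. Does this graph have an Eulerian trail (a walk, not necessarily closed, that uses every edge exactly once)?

Degrees: a:4, b:4, c:5, d:5, e:4, f:4, g:4, h:4, i:4, j:4, k:4
Odd-degree vertices: c, d (2 total).
With 2 odd-degree vertices and all edges in one connected piece, an Eulerian trail exists (from c to d).

Yes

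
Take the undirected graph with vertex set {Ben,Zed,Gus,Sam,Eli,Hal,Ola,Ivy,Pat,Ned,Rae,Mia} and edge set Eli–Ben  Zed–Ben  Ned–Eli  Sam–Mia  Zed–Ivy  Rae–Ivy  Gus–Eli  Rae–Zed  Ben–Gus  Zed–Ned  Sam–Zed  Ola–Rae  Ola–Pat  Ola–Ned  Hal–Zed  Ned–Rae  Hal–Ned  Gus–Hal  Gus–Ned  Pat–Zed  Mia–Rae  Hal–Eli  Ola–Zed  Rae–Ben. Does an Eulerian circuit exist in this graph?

Yes

Degrees: Ben:4, Zed:8, Gus:4, Sam:2, Eli:4, Hal:4, Ola:4, Ivy:2, Pat:2, Ned:6, Rae:6, Mia:2
All degrees are even and the non-isolated vertices are connected — an Eulerian circuit exists.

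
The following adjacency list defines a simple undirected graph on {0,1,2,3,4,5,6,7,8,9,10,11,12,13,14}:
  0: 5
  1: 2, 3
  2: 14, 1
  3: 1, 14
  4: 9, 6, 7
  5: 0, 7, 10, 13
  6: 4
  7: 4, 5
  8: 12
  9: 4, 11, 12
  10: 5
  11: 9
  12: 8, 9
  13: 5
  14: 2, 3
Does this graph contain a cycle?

|V| = 15, |E| = 14, number of components = 2.
Since 14 > 15 - 2, a cycle must exist; for instance 1-3-14-2-1.

Yes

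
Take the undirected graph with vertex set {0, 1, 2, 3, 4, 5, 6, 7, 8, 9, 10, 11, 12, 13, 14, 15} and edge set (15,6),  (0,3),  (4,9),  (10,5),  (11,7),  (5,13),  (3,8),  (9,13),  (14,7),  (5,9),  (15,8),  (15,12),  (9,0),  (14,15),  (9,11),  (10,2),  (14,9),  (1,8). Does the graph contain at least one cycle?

Yes

The graph has 16 vertices, 18 edges, and 1 connected component.
One cycle is 0-9-14-15-8-3-0.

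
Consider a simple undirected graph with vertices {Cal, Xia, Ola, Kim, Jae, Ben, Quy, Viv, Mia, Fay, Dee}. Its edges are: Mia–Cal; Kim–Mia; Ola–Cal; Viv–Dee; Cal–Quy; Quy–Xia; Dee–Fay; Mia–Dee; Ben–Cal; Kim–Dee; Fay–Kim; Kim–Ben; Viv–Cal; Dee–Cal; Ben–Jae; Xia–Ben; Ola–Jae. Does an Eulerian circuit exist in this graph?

No

Degrees: Cal:6, Xia:2, Ola:2, Kim:4, Jae:2, Ben:4, Quy:2, Viv:2, Mia:3, Fay:2, Dee:5
Mia, Dee have odd degree; an Eulerian circuit needs every degree to be even, so none exists.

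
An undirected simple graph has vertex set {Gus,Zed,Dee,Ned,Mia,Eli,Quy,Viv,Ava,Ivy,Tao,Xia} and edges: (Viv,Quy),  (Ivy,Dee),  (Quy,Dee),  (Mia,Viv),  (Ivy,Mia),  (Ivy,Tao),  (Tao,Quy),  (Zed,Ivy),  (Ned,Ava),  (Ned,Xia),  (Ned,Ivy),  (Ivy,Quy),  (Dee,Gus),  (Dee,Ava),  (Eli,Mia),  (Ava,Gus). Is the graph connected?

Starting from Gus and exploring outward reaches every vertex (Gus, Ava, Dee, Ned, Ivy, Quy, Xia, Mia, Zed, Tao, Viv, Eli); the graph is connected.

Yes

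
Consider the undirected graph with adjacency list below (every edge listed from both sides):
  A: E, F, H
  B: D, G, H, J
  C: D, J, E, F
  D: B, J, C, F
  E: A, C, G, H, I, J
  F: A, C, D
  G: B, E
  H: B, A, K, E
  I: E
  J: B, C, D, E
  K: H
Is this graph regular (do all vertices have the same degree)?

Degrees: A:3, B:4, C:4, D:4, E:6, F:3, G:2, H:4, I:1, J:4, K:1
Degrees are not all equal (e.g. deg(I)=1 but deg(E)=6); not regular.

No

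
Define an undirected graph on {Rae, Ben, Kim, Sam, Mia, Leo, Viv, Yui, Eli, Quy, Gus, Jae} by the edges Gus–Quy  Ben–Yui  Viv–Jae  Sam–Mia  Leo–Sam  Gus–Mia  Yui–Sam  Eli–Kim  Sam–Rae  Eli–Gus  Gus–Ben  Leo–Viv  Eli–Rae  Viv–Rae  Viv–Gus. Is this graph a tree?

No

|V| = 12, |E| = 15.
A tree on 12 vertices has exactly 11 edges; this graph has 15, so it contains a cycle and is not a tree.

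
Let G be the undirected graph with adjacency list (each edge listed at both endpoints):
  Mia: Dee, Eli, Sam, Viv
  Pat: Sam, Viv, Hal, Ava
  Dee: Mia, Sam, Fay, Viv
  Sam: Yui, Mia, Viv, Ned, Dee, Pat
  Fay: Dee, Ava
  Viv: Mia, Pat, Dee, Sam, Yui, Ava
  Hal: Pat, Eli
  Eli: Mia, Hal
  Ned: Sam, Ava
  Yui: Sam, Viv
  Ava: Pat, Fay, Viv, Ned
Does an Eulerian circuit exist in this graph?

Degrees: Mia:4, Pat:4, Dee:4, Sam:6, Fay:2, Viv:6, Hal:2, Eli:2, Ned:2, Yui:2, Ava:4
Every vertex has even degree and the edges form a single connected piece, so an Eulerian circuit exists.

Yes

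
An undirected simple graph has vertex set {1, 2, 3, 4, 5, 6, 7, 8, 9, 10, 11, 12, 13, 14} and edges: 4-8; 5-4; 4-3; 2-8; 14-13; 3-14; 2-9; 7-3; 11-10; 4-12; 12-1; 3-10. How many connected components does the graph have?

Component: {6}
Component: {1, 2, 3, 4, 5, 7, 8, 9, 10, 11, 12, 13, 14}

2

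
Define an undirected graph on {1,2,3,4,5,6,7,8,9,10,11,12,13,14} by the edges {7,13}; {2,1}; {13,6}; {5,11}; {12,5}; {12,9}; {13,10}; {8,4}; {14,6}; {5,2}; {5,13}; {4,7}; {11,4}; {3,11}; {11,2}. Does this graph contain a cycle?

Yes

The graph has 14 vertices, 15 edges, and 1 connected component.
Since 15 > 14 - 1, a cycle must exist; for instance 11-4-7-13-5-11.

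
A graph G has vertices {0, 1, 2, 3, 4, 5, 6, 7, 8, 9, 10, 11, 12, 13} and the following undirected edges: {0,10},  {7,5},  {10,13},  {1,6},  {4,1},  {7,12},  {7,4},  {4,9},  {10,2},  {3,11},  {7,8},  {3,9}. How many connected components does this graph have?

Component: {0, 2, 10, 13}
Component: {1, 3, 4, 5, 6, 7, 8, 9, 11, 12}

2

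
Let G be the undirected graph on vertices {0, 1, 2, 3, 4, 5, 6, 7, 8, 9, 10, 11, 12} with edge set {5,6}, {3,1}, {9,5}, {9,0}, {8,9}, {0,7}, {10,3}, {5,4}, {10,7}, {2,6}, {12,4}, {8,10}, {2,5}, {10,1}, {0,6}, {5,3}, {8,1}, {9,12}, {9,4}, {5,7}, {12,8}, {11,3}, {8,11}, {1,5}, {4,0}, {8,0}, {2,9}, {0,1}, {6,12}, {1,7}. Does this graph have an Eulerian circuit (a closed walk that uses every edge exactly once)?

Degrees: 0:6, 1:6, 2:3, 3:4, 4:4, 5:7, 6:4, 7:4, 8:6, 9:6, 10:4, 11:2, 12:4
Vertices with odd degree: 2, 5. An Eulerian circuit requires all degrees even.

No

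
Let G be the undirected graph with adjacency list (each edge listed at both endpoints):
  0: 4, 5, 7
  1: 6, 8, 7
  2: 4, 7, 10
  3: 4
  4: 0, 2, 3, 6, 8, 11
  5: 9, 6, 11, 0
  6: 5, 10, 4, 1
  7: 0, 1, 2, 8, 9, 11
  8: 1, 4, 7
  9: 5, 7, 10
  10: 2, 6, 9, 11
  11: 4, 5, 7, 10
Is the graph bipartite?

No

8-1-7-8 is an odd cycle (length 3), and a bipartite graph can contain only even cycles.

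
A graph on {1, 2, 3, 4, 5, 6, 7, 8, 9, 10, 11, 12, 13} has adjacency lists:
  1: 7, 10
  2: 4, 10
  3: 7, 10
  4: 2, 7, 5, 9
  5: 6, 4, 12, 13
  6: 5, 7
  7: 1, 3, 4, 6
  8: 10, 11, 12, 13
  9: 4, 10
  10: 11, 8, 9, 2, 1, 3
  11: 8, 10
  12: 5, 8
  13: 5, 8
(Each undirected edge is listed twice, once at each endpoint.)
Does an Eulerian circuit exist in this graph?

Degrees: 1:2, 2:2, 3:2, 4:4, 5:4, 6:2, 7:4, 8:4, 9:2, 10:6, 11:2, 12:2, 13:2
All degrees are even and the non-isolated vertices are connected — an Eulerian circuit exists.

Yes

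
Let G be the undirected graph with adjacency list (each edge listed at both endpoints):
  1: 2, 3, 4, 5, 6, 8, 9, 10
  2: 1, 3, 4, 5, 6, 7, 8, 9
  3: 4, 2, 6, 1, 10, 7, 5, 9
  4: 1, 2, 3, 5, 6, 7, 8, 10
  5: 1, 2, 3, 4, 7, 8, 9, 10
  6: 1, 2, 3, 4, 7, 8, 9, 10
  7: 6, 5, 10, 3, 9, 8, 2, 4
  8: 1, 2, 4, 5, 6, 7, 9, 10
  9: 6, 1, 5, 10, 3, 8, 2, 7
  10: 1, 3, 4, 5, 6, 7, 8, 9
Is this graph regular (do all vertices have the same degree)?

Degrees: 1:8, 2:8, 3:8, 4:8, 5:8, 6:8, 7:8, 8:8, 9:8, 10:8
Every vertex has degree 8, so the graph is 8-regular.

Yes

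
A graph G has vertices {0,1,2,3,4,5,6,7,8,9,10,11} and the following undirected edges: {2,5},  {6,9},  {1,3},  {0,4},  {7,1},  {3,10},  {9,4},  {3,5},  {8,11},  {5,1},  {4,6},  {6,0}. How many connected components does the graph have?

Component: {8, 11}
Component: {0, 4, 6, 9}
Component: {1, 2, 3, 5, 7, 10}

3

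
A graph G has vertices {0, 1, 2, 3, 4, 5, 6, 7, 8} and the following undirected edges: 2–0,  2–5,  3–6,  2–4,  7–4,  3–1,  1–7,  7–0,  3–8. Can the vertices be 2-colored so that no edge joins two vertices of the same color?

Yes

Partition the vertices as {2, 3, 7} vs {0, 1, 4, 5, 6, 8}. Each listed edge has one endpoint in each part, so the graph is bipartite.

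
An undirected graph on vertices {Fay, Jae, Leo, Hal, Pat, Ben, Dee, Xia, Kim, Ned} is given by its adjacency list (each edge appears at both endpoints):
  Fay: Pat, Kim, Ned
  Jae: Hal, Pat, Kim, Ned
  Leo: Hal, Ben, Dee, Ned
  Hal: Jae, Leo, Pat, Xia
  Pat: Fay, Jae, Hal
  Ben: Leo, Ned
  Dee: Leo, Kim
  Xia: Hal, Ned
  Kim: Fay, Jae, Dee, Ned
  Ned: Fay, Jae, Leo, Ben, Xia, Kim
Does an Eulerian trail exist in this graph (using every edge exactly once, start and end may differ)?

Degrees: Fay:3, Jae:4, Leo:4, Hal:4, Pat:3, Ben:2, Dee:2, Xia:2, Kim:4, Ned:6
Odd-degree vertices: Fay, Pat (2 total).
The non-isolated vertices are connected and exactly 2 have odd degree, so an Eulerian trail exists (from Fay to Pat).

Yes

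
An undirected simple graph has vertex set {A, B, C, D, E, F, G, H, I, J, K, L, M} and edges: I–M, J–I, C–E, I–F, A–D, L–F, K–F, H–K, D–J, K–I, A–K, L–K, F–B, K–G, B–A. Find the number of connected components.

2

Component: {C, E}
Component: {A, B, D, F, G, H, I, J, K, L, M}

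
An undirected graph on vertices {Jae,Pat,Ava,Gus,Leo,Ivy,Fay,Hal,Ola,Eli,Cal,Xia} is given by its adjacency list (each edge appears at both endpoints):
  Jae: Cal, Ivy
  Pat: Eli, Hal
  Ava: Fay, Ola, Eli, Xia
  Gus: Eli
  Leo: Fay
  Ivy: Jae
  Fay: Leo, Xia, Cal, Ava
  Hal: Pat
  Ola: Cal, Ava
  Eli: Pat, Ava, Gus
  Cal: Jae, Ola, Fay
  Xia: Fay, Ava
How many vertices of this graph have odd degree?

6

Degrees: Jae:2, Pat:2, Ava:4, Gus:1, Leo:1, Ivy:1, Fay:4, Hal:1, Ola:2, Eli:3, Cal:3, Xia:2
Odd-degree vertices: Gus, Leo, Ivy, Hal, Eli, Cal.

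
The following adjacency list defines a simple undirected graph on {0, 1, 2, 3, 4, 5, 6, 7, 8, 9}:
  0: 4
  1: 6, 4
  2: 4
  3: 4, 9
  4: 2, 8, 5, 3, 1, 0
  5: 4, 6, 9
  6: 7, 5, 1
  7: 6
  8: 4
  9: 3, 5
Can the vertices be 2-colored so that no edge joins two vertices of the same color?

Partition the vertices as {4, 6, 9} vs {0, 1, 2, 3, 5, 7, 8}. Each listed edge has one endpoint in each part, so the graph is bipartite.

Yes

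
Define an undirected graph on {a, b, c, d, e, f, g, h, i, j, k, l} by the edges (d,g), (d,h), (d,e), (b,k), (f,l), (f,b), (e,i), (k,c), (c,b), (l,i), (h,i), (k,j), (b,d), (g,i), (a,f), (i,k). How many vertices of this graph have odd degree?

Degrees: a:1, b:4, c:2, d:4, e:2, f:3, g:2, h:2, i:5, j:1, k:4, l:2
Odd-degree vertices: a, f, i, j.

4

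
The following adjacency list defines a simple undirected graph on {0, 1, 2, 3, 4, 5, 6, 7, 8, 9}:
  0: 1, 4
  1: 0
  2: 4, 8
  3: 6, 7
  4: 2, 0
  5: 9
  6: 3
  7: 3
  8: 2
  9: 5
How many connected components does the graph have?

Component: {5, 9}
Component: {3, 6, 7}
Component: {0, 1, 2, 4, 8}

3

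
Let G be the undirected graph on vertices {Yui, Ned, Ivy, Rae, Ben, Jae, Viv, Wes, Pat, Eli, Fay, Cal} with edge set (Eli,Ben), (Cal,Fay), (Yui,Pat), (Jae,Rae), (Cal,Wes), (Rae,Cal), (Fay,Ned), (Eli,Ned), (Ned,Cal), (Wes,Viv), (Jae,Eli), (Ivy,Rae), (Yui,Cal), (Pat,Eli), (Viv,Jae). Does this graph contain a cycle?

The graph has 12 vertices, 15 edges, and 1 connected component.
One cycle is Cal-Rae-Jae-Viv-Wes-Cal.

Yes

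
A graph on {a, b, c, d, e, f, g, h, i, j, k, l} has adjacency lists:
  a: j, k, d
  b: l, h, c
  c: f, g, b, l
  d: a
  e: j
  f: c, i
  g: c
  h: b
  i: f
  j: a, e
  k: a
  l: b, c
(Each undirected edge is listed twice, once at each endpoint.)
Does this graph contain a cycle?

|V| = 12, |E| = 11, number of components = 2.
Since 11 > 12 - 2, a cycle must exist; for instance b-c-l-b.

Yes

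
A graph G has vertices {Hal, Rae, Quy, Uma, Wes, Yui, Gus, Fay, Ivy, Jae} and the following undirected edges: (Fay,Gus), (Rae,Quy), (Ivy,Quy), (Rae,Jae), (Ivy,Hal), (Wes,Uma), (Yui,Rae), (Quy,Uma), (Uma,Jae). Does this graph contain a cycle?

|V| = 10, |E| = 9, number of components = 2.
Since 9 > 10 - 2, a cycle must exist; for instance Quy-Rae-Jae-Uma-Quy.

Yes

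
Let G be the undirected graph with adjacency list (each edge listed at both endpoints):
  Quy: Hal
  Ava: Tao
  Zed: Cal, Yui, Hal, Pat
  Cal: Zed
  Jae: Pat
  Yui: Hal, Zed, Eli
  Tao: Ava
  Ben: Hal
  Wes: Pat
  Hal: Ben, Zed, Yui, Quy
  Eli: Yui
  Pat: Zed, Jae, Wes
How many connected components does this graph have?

Component: {Ava, Tao}
Component: {Quy, Zed, Cal, Jae, Yui, Ben, Wes, Hal, Eli, Pat}

2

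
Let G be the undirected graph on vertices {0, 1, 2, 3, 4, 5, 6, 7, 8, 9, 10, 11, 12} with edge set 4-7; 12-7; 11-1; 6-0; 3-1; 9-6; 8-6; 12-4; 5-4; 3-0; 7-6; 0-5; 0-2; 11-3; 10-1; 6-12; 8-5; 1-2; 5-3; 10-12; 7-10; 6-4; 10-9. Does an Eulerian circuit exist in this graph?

Degrees: 0:4, 1:4, 2:2, 3:4, 4:4, 5:4, 6:6, 7:4, 8:2, 9:2, 10:4, 11:2, 12:4
Every vertex has even degree and the edges form a single connected piece, so an Eulerian circuit exists.

Yes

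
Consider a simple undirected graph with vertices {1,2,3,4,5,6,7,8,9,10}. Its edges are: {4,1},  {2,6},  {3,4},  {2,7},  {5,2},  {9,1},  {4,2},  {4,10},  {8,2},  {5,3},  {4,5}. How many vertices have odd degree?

8

Degrees: 1:2, 2:5, 3:2, 4:5, 5:3, 6:1, 7:1, 8:1, 9:1, 10:1
Odd-degree vertices: 2, 4, 5, 6, 7, 8, 9, 10.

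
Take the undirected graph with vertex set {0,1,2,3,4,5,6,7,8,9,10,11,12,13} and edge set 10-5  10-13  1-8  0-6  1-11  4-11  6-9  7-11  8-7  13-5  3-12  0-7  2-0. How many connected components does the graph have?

Component: {3, 12}
Component: {5, 10, 13}
Component: {0, 1, 2, 4, 6, 7, 8, 9, 11}

3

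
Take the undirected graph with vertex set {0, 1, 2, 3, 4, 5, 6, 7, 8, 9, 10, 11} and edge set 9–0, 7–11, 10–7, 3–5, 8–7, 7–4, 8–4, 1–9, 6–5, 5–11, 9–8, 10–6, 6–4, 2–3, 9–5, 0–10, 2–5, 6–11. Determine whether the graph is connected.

Yes

Starting from 0 and exploring outward reaches every vertex (0, 9, 10, 1, 5, 8, 7, 6, 11, 3, 2, 4); the graph is connected.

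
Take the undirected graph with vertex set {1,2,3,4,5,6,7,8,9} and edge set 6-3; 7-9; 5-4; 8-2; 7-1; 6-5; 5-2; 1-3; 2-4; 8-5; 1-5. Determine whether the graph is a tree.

The graph has 9 vertices and 11 edges.
A tree on 9 vertices has exactly 8 edges; this graph has 11, so it contains a cycle and is not a tree.

No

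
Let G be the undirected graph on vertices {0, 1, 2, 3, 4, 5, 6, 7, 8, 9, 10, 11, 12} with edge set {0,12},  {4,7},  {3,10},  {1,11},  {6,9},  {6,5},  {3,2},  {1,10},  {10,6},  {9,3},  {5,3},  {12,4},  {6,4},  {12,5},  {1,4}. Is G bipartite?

Yes

A valid 2-coloring puts {1, 3, 6, 7, 8, 12} on one side and {0, 2, 4, 5, 9, 10, 11} on the other; every edge crosses between the two sides.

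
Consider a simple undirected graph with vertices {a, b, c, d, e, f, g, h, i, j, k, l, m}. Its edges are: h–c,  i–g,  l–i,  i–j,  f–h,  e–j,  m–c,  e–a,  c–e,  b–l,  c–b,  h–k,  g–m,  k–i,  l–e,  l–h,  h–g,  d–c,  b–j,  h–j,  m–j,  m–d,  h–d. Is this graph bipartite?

d-c-m-d is an odd cycle (length 3), and a bipartite graph can contain only even cycles.

No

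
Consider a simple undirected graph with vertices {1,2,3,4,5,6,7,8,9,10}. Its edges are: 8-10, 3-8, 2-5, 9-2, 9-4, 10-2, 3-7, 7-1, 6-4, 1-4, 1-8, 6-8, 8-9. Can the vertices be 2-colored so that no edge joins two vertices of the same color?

Yes

A valid 2-coloring puts {2, 4, 7, 8} on one side and {1, 3, 5, 6, 9, 10} on the other; every edge crosses between the two sides.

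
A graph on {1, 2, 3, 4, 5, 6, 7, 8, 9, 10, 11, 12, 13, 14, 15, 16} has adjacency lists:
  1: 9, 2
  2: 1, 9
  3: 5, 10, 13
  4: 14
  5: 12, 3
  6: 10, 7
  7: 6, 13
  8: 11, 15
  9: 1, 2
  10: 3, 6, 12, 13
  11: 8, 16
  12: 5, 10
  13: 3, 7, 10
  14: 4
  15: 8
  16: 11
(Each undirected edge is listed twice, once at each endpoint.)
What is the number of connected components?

4

Component: {4, 14}
Component: {1, 2, 9}
Component: {8, 11, 15, 16}
Component: {3, 5, 6, 7, 10, 12, 13}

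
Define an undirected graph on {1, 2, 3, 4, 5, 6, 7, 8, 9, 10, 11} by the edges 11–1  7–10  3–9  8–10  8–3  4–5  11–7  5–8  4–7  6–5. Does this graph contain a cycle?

|V| = 11, |E| = 10, number of components = 2.
Since 10 > 11 - 2, a cycle must exist; for instance 7-4-5-8-10-7.

Yes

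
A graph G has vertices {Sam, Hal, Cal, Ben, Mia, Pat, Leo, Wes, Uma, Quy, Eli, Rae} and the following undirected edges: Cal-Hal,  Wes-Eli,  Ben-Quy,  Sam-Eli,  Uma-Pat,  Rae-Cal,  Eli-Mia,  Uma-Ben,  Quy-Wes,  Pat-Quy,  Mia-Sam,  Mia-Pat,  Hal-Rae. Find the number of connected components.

3

Component: {Leo}
Component: {Hal, Cal, Rae}
Component: {Sam, Ben, Mia, Pat, Wes, Uma, Quy, Eli}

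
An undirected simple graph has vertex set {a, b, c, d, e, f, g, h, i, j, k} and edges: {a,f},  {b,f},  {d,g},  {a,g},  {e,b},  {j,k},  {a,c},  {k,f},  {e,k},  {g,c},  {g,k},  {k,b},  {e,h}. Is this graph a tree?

The graph has 11 vertices and 13 edges.
It splits into 2 components, so it cannot be a tree.

No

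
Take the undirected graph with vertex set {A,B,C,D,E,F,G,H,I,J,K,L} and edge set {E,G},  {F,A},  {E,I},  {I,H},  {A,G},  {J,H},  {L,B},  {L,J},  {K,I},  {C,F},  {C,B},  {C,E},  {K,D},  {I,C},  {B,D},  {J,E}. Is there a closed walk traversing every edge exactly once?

Degrees: A:2, B:3, C:4, D:2, E:4, F:2, G:2, H:2, I:4, J:3, K:2, L:2
Vertices with odd degree: B, J. An Eulerian circuit requires all degrees even.

No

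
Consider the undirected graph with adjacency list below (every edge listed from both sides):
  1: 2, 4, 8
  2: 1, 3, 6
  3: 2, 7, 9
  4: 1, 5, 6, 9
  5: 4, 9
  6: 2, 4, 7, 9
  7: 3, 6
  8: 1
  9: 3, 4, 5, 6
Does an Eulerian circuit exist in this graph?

Degrees: 1:3, 2:3, 3:3, 4:4, 5:2, 6:4, 7:2, 8:1, 9:4
Vertices with odd degree: 1, 2, 3, 8. An Eulerian circuit requires all degrees even.

No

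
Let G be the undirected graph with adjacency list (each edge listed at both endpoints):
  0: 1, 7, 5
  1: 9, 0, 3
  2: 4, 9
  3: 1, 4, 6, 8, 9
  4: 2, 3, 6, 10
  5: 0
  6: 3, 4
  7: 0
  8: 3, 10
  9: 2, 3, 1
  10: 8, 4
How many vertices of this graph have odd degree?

6

Degrees: 0:3, 1:3, 2:2, 3:5, 4:4, 5:1, 6:2, 7:1, 8:2, 9:3, 10:2
Odd-degree vertices: 0, 1, 3, 5, 7, 9.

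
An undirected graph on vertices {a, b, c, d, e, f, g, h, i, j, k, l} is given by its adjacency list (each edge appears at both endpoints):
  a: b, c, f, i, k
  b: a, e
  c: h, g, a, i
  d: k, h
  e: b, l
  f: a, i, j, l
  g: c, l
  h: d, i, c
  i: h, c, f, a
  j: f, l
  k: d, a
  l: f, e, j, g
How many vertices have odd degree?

Degrees: a:5, b:2, c:4, d:2, e:2, f:4, g:2, h:3, i:4, j:2, k:2, l:4
Odd-degree vertices: a, h.

2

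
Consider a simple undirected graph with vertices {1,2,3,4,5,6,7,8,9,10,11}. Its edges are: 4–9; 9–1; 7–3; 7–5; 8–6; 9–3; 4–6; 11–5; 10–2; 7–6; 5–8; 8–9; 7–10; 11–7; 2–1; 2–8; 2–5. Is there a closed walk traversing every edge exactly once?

Degrees: 1:2, 2:4, 3:2, 4:2, 5:4, 6:3, 7:5, 8:4, 9:4, 10:2, 11:2
Vertices with odd degree: 6, 7. An Eulerian circuit requires all degrees even.

No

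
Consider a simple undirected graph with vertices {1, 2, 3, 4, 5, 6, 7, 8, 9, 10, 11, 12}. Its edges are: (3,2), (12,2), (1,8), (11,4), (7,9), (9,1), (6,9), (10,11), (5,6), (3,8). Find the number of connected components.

2

Component: {4, 10, 11}
Component: {1, 2, 3, 5, 6, 7, 8, 9, 12}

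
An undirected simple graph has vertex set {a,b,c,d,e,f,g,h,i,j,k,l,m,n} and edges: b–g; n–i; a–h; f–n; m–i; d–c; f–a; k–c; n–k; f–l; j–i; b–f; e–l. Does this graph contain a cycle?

|V| = 14, |E| = 13, number of components = 1.
A forest on 14 vertices with 1 component has exactly 13 edges, which matches — so no cycle.

No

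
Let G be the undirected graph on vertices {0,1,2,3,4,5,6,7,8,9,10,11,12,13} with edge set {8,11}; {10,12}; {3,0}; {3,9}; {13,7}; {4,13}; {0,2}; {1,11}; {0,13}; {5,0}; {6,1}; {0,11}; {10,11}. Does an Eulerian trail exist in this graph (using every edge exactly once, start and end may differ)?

Degrees: 0:5, 1:2, 2:1, 3:2, 4:1, 5:1, 6:1, 7:1, 8:1, 9:1, 10:2, 11:4, 12:1, 13:3
Odd-degree vertices: 0, 2, 4, 5, 6, 7, 8, 9, 12, 13 (10 total).
With 10 odd-degree vertices (more than two), no single trail can use every edge.

No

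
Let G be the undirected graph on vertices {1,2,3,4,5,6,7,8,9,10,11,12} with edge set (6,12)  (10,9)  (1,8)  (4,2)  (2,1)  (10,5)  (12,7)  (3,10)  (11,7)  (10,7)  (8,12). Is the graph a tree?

Yes

|V| = 12, |E| = 11.
It is connected with exactly 11 edges, hence acyclic — it is a tree.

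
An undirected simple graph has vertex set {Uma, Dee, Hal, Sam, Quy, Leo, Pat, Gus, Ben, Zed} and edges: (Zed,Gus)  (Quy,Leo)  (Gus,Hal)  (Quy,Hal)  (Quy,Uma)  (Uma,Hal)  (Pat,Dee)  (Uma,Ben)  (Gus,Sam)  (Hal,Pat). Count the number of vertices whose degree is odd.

Degrees: Uma:3, Dee:1, Hal:4, Sam:1, Quy:3, Leo:1, Pat:2, Gus:3, Ben:1, Zed:1
Odd-degree vertices: Uma, Dee, Sam, Quy, Leo, Gus, Ben, Zed.

8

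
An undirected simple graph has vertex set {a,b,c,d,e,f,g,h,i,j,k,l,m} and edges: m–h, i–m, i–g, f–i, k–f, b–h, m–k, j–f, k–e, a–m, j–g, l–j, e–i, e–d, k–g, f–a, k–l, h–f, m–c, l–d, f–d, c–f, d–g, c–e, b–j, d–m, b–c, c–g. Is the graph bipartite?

A valid 2-coloring puts {b, e, f, g, l, m} on one side and {a, c, d, h, i, j, k} on the other; every edge crosses between the two sides.

Yes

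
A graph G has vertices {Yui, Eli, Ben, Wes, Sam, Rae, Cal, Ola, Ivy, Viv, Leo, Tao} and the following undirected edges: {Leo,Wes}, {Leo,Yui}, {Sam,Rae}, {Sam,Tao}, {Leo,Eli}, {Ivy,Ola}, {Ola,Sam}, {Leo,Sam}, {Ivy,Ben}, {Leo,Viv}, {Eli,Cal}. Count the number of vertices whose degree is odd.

8

Degrees: Yui:1, Eli:2, Ben:1, Wes:1, Sam:4, Rae:1, Cal:1, Ola:2, Ivy:2, Viv:1, Leo:5, Tao:1
Odd-degree vertices: Yui, Ben, Wes, Rae, Cal, Viv, Leo, Tao.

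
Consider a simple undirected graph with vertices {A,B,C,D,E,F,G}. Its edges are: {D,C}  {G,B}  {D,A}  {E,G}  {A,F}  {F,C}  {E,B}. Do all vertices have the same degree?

Degrees: A:2, B:2, C:2, D:2, E:2, F:2, G:2
Every vertex has degree 2, so the graph is 2-regular.

Yes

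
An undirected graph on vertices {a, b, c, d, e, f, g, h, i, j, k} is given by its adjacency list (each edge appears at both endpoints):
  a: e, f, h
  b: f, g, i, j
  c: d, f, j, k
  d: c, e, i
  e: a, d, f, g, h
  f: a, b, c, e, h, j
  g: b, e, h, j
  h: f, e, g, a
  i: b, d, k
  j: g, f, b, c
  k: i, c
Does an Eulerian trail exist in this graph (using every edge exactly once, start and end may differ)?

Degrees: a:3, b:4, c:4, d:3, e:5, f:6, g:4, h:4, i:3, j:4, k:2
Odd-degree vertices: a, d, e, i (4 total).
With 4 odd-degree vertices (more than two), no single trail can use every edge.

No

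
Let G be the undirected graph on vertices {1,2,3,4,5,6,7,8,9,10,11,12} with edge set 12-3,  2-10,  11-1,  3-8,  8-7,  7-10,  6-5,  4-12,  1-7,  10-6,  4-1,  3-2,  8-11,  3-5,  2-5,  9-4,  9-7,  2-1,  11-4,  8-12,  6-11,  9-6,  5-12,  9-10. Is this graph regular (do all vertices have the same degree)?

Yes

Degrees: 1:4, 2:4, 3:4, 4:4, 5:4, 6:4, 7:4, 8:4, 9:4, 10:4, 11:4, 12:4
All degrees equal 4; the graph is regular.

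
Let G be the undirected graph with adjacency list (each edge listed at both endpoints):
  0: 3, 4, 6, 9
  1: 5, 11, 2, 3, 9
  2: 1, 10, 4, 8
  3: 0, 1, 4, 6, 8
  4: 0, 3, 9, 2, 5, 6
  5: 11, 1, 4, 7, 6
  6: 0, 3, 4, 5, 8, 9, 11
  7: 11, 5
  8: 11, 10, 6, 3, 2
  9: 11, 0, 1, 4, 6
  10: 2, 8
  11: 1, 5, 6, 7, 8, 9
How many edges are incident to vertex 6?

Neighbors of 6: 0, 3, 4, 5, 8, 9, 11.

7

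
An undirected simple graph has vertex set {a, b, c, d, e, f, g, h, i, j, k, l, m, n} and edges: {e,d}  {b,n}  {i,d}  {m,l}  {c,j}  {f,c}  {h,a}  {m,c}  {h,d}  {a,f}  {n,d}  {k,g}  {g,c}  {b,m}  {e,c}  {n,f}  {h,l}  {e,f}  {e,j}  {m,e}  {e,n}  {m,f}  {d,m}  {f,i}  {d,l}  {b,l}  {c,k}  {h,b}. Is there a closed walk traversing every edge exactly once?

Degrees: a:2, b:4, c:6, d:6, e:6, f:6, g:2, h:4, i:2, j:2, k:2, l:4, m:6, n:4
Every vertex has even degree and the edges form a single connected piece, so an Eulerian circuit exists.

Yes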